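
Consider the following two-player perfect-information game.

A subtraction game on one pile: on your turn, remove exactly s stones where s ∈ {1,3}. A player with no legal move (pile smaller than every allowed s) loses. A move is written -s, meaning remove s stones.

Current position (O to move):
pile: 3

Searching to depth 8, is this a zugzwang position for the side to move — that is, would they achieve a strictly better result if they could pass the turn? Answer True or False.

zugzwang(3, O) = False

[3] O move#1: -1:+1/2*, -3:+1/0
[2] X move#2: -1:-1/1*
[1] O move#3: -1:+1/0*
[0] end (terminal -1, X#4); searched 3 to 8
pass branch (X moves first from the same position):
  | [3] X move#1: -1:+1/2*, -3:+1/0
  | [2] O move#2: -1:-1/1*
  | [1] X move#3: -1:+1/0*
  | [0] end (terminal -1, O#4); searched 3 to 8
O moving scores +1; O passing scores -1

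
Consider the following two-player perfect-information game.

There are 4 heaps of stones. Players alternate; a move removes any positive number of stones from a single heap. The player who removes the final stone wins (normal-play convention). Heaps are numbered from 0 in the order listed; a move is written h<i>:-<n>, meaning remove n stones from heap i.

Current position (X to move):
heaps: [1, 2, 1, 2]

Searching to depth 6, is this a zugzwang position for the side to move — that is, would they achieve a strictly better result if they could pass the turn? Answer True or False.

zugzwang((1,2,1,2), X) = True

ply 1, X at (1,2,1,2) | h0:-1=-1→(0,2,1,2)*; h1:-1=-1→(1,1,1,2); h1:-2=-1→(1,0,1,2); h2:-1=-1→(1,2,0,2); h3:-1=-1→(1,2,1,1); h3:-2=-1→(1,2,1,0)
ply 2, O at (0,2,1,2) | h1:-1=-1→(0,1,1,2); h1:-2=-1→(0,0,1,2); h2:-1=+1→(0,2,0,2)*; h3:-1=-1→(0,2,1,1); h3:-2=-1→(0,2,1,0)
ply 3, X at (0,2,0,2) | h1:-1=-1→(0,1,0,2)*; h1:-2=-1→(0,0,0,2); h3:-1=-1→(0,2,0,1); h3:-2=-1→(0,2,0,0)
ply 4, O at (0,1,0,2) | h1:-1=-1→(0,0,0,2); h3:-1=+1→(0,1,0,1)*; h3:-2=-1→(0,1,0,0)
ply 5, X at (0,1,0,1) | h1:-1=-1→(0,0,0,1)*; h3:-1=-1→(0,1,0,0)
ply 6, O at (0,0,0,1) | h3:-1=+1→(0,0,0,0)*
ply 7: (0,0,0,0) is terminal -1 (X); from (1,2,1,2) depth 6
if X skipped the turn, O would face:
~ ply 1, O at (1,2,1,2) | h0:-1=-1→(0,2,1,2)*; h1:-1=-1→(1,1,1,2); h1:-2=-1→(1,0,1,2); h2:-1=-1→(1,2,0,2); h3:-1=-1→(1,2,1,1); h3:-2=-1→(1,2,1,0)
~ ply 2, X at (0,2,1,2) | h1:-1=-1→(0,1,1,2); h1:-2=-1→(0,0,1,2); h2:-1=+1→(0,2,0,2)*; h3:-1=-1→(0,2,1,1); h3:-2=-1→(0,2,1,0)
~ ply 3, O at (0,2,0,2) | h1:-1=-1→(0,1,0,2)*; h1:-2=-1→(0,0,0,2); h3:-1=-1→(0,2,0,1); h3:-2=-1→(0,2,0,0)
~ ply 4, X at (0,1,0,2) | h1:-1=-1→(0,0,0,2); h3:-1=+1→(0,1,0,1)*; h3:-2=-1→(0,1,0,0)
~ ply 5, O at (0,1,0,1) | h1:-1=-1→(0,0,0,1)*; h3:-1=-1→(0,1,0,0)
~ ply 6, X at (0,0,0,1) | h3:-1=+1→(0,0,0,0)*
~ ply 7: (0,0,0,0) is terminal -1 (O); from (1,2,1,2) depth 6
compare (X): move=-1 vs pass=+1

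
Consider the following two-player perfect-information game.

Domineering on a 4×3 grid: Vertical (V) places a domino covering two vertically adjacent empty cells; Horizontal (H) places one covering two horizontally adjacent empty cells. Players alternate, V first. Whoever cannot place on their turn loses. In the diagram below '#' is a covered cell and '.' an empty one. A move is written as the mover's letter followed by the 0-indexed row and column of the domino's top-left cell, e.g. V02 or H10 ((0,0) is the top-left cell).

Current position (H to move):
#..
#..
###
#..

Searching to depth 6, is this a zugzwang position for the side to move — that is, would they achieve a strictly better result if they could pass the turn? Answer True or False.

zugzwang(#../#../###/#.., H) = False

p1 H@[#../#../###/#..]: H01[###/#../###/#..]+1* H11[#../###/###/#..]+1 H31[#../#../###/###]-1
p2 V@[###/#../###/#..] terminal -1; root [#../#../###/#..] d6
suppose H passes — search the same position with V to move:
pass> p1 V@[#../#../###/#..]: V01[##./##./###/#..]+1* V02[#.#/#.#/###/#..]+1
pass> p2 H@[##./##./###/#..]: H31[##./##./###/###]-1*
pass> p3 V@[##./##./###/###]: V02[###/###/###/###]+1*
pass> p4 H@[###/###/###/###] terminal -1; root [#../#../###/#..] d6
for H: play +1, pass -1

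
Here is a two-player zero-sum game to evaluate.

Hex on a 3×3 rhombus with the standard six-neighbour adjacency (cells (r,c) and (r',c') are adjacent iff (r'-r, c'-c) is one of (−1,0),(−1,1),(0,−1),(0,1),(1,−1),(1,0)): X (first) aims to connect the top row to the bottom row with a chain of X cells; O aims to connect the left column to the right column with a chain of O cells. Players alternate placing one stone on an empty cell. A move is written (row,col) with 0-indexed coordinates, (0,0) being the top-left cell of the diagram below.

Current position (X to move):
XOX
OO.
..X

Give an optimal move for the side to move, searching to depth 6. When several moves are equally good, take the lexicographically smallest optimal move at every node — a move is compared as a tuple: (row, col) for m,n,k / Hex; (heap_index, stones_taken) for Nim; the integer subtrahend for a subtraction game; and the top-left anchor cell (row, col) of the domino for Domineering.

X's best at [XOX/OO./..X]: (1,2)

ply 1, X at XOX/OO./..X | (1,2)=+1→XOX/OOX/..X*; (2,0)=-1→XOX/OO./X.X; (2,1)=-1→XOX/OO./.XX
ply 2: XOX/OOX/..X is terminal -1 (O); from XOX/OO./..X depth 6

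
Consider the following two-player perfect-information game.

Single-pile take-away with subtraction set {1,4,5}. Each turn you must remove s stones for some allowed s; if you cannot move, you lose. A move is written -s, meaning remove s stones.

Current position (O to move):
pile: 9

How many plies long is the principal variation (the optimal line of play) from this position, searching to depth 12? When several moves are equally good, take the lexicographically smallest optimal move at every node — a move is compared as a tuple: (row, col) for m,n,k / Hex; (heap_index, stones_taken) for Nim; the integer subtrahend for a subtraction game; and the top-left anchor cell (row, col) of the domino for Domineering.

PV length from [9]: 5 plies

ply 1, O at 9 | -1=+1→8*; -4=-1→5; -5=-1→4
ply 2, X at 8 | -1=-1→7*; -4=-1→4; -5=-1→3
ply 3, O at 7 | -1=-1→6; -4=-1→3; -5=+1→2*
ply 4, X at 2 | -1=-1→1*
ply 5, O at 1 | -1=+1→0*
ply 6: 0 is terminal -1 (X); from 9 depth 12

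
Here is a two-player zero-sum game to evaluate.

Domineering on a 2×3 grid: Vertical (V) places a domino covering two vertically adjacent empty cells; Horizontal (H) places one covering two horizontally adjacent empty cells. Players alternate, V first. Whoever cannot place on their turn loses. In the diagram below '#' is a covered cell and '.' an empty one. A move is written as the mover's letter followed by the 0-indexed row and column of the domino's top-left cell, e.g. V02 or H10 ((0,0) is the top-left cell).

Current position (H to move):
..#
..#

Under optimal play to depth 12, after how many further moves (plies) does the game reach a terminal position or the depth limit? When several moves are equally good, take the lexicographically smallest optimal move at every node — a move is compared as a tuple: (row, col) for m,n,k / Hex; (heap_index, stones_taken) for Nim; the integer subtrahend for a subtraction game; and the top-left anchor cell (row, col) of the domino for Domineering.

PV length from [..#/..#]: 1 ply

ply 1, H at ..#/..# | H00=+1→###/..#*; H10=+1→..#/###
ply 2: ###/..# is terminal -1 (V); from ..#/..# depth 12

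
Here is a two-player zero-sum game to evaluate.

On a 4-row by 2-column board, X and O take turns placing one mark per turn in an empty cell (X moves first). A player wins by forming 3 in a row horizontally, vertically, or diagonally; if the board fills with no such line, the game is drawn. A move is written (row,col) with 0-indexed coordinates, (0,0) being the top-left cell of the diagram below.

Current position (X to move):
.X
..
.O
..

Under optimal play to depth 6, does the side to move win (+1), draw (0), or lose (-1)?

ply 1, X at .X/../.O/.. | (0,0)=+0→XX/../.O/..*; (1,0)=+0→.X/X./.O/..; (1,1)=+0→.X/.X/.O/..; (2,0)=+0→.X/../XO/..; (3,0)=+0→.X/../.O/X.; (3,1)=+0→.X/../.O/.X
ply 2, O at XX/../.O/.. | (1,0)=+0→XX/O./.O/..*; (1,1)=+0→XX/.O/.O/..; (2,0)=+0→XX/../OO/..; (3,0)=+0→XX/../.O/O.; (3,1)=+0→XX/../.O/.O
ply 3, X at XX/O./.O/.. | (1,1)=+0→XX/OX/.O/..*; (2,0)=+0→XX/O./XO/..; (3,0)=+0→XX/O./.O/X.; (3,1)=+0→XX/O./.O/.X
ply 4, O at XX/OX/.O/.. | (2,0)=+0→XX/OX/OO/..*; (3,0)=+0→XX/OX/.O/O.; (3,1)=+0→XX/OX/.O/.O
ply 5, X at XX/OX/OO/.. | (3,0)=+0→XX/OX/OO/X.*; (3,1)=-1→XX/OX/OO/.X
ply 6, O at XX/OX/OO/X. | (3,1)=+0→XX/OX/OO/XO*
ply 7: XX/OX/OO/XO is terminal +0 (X); from .X/../.O/.. depth 6

value(.X/../.O/.., X) = 0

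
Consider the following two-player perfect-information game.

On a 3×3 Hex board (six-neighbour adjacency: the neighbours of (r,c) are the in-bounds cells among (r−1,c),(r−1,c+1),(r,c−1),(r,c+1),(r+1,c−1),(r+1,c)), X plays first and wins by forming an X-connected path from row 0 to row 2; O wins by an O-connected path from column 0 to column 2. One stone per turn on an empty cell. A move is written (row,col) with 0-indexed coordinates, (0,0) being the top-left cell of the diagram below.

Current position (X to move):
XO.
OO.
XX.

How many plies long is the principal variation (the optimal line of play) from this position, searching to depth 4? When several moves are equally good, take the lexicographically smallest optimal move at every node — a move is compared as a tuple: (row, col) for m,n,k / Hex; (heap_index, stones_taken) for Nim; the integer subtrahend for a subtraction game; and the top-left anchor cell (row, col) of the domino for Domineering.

PV length from [XO./OO./XX.]: 2 plies

[XO./OO./XX.] X move#1: (0,2):-1/XOX/OO./XX.*, (1,2):-1/XO./OOX/XX., (2,2):-1/XO./OO./XXX
[XOX/OO./XX.] O move#2: (1,2):+1/XOX/OOO/XX.*, (2,2):-1/XOX/OO./XXO
[XOX/OOO/XX.] end (terminal -1, X#3); searched XO./OO./XX. to 4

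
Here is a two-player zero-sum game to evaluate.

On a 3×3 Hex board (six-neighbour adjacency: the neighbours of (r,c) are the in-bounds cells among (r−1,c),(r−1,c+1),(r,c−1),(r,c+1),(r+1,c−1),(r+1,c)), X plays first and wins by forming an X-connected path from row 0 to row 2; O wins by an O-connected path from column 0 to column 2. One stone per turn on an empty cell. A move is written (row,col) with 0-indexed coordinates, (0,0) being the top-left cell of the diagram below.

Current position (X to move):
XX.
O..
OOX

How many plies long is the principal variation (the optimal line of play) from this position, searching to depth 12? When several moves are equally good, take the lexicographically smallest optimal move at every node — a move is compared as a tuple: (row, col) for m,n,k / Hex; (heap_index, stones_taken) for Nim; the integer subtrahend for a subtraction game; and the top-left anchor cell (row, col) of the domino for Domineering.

p1 X@[XX./O../OOX]: (0,2)[XXX/O../OOX]-1 (1,1)[XX./OX./OOX]-1 (1,2)[XX./O.X/OOX]+1*
p2 O@[XX./O.X/OOX]: (0,2)[XXO/O.X/OOX]-1* (1,1)[XX./OOX/OOX]-1
p3 X@[XXO/O.X/OOX]: (1,1)[XXO/OXX/OOX]+1*
p4 O@[XXO/OXX/OOX] terminal -1; root [XX./O../OOX] d12

PV length from [XX./O../OOX]: 3 plies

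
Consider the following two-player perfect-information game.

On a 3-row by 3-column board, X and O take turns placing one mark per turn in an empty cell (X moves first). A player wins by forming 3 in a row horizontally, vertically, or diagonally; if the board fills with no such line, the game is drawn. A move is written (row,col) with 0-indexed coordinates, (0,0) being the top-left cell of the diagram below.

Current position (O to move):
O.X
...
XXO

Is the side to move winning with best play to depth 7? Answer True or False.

p1 O@[O.X/.../XXO]: (0,1)[OOX/.../XXO]-1 (1,0)[O.X/O../XXO]-1 (1,1)[O.X/.O./XXO]+1* (1,2)[O.X/..O/XXO]-1
p2 X@[O.X/.O./XXO] terminal -1; root [O.X/.../XXO] d7

O winning at [O.X/.../XXO]: True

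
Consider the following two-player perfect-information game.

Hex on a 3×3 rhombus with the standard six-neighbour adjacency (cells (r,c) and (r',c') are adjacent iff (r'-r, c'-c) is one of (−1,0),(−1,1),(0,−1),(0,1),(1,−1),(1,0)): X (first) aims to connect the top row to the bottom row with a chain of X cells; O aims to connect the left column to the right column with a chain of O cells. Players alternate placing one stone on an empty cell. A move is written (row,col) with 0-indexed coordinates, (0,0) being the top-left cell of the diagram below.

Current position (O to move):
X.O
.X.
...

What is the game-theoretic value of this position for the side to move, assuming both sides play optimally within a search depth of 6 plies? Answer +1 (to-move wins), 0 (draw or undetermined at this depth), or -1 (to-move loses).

p1 O@[X.O/.X./...]: (0,1)[XOO/.X./...]-1* (1,0)[X.O/OX./...]-1 (1,2)[X.O/.XO/...]-1 (2,0)[X.O/.X./O..]-1 (2,1)[X.O/.X./.O.]-1 (2,2)[X.O/.X./..O]-1
p2 X@[XOO/.X./...]: (1,0)[XOO/XX./...]+1* (1,2)[XOO/.XX/...]-1 (2,0)[XOO/.X./X..]-1 (2,1)[XOO/.X./.X.]-1 (2,2)[XOO/.X./..X]-1
p3 O@[XOO/XX./...]: (1,2)[XOO/XXO/...]-1* (2,0)[XOO/XX./O..]-1 (2,1)[XOO/XX./.O.]-1 (2,2)[XOO/XX./..O]-1
p4 X@[XOO/XXO/...]: (2,0)[XOO/XXO/X..]+1* (2,1)[XOO/XXO/.X.]+1 (2,2)[XOO/XXO/..X]+1
p5 O@[XOO/XXO/X..] terminal -1; root [X.O/.X./...] d6

value(X.O/.X./..., O) = -1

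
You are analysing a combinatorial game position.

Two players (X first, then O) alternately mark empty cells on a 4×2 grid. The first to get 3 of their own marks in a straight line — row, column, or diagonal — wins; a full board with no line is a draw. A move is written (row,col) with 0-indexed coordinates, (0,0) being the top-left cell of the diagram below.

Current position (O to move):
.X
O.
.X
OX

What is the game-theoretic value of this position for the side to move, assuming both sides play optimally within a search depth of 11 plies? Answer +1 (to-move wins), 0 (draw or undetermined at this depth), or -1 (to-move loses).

p1 O@[.X/O./.X/OX]: (0,0)[OX/O./.X/OX]-1 (1,1)[.X/OO/.X/OX]+0 (2,0)[.X/O./OX/OX]+1*
p2 X@[.X/O./OX/OX] terminal -1; root [.X/O./.X/OX] d11

value(.X/O./.X/OX, O) = +1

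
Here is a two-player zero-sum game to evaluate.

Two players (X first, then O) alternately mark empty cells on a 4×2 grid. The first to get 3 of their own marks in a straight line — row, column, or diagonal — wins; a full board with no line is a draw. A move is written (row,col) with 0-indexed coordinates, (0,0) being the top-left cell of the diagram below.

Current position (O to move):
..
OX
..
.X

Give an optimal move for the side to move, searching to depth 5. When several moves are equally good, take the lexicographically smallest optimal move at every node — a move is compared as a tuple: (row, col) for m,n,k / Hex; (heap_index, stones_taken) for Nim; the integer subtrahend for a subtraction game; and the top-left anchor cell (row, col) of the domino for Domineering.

[../OX/../.X] O move#1: (0,0):-1/O./OX/../.X, (0,1):-1/.O/OX/../.X, (2,0):-1/../OX/O./.X, (2,1):+0/../OX/.O/.X*, (3,0):-1/../OX/../OX
[../OX/.O/.X] X move#2: (0,0):+0/X./OX/.O/.X*, (0,1):-1/.X/OX/.O/.X, (2,0):+0/../OX/XO/.X, (3,0):+0/../OX/.O/XX
[X./OX/.O/.X] O move#3: (0,1):+0/XO/OX/.O/.X*, (2,0):+0/X./OX/OO/.X, (3,0):+0/X./OX/.O/OX
[XO/OX/.O/.X] X move#4: (2,0):+0/XO/OX/XO/.X*, (3,0):+0/XO/OX/.O/XX
[XO/OX/XO/.X] O move#5: (3,0):+0/XO/OX/XO/OX*
[XO/OX/XO/OX] end (terminal +0, X#6); searched ../OX/../.X to 5

O's best at [../OX/../.X]: (2,1)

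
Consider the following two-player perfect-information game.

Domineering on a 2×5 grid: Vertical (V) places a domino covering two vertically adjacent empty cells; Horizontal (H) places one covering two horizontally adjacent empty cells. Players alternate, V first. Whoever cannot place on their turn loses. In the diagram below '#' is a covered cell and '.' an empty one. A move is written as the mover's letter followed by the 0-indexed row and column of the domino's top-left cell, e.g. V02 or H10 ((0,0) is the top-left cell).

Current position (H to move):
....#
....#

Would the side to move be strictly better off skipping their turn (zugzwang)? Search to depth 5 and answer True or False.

[....#/....#] H move#1: H00:-1/##..#/....#, H01:+1/.##.#/....#*, H02:-1/..###/....#, H10:-1/....#/##..#, H11:+1/....#/.##.#, H12:-1/....#/..###
[.##.#/....#] V move#2: V00:-1/###.#/#...#*, V03:-1/.####/...##
[###.#/#...#] H move#3: H11:-1/###.#/###.#, H12:+1/###.#/#.###*
[###.#/#.###] end (terminal -1, V#4); searched ....#/....# to 5
suppose H passes — search the same position with V to move:
pass> [....#/....#] V move#1: V00:-1/#...#/#...#*, V01:-1/.#..#/.#..#, V02:-1/..#.#/..#.#, V03:-1/...##/...##
pass> [#...#/#...#] H move#2: H01:+1/###.#/#...#*, H02:+1/#.###/#...#, H11:+1/#...#/###.#, H12:+1/#...#/#.###
pass> [###.#/#...#] V move#3: V03:-1/#####/#..##*
pass> [#####/#..##] H move#4: H11:+1/#####/#####*
pass> [#####/#####] end (terminal -1, V#5); searched ....#/....# to 5
for H: play +1, pass +1

zugzwang(....#/....#, H) = False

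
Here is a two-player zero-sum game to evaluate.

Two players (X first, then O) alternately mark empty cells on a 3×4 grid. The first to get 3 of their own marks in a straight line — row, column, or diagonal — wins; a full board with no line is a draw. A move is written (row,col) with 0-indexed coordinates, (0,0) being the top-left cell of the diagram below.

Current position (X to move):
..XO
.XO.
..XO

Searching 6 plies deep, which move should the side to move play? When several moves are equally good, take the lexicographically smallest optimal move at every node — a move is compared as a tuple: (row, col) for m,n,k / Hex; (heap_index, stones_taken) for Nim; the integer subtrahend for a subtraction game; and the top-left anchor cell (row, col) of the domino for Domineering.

X's best at [..XO/.XO./..XO]: (0,0)

p1 X@[..XO/.XO./..XO]: (0,0)[X.XO/.XO./..XO]+1* (0,1)[.XXO/.XO./..XO]-1 (1,0)[..XO/XXO./..XO]-1 (1,3)[..XO/.XOX/..XO]-1 (2,0)[..XO/.XO./X.XO]+1 (2,1)[..XO/.XO./.XXO]-1
p2 O@[X.XO/.XO./..XO] terminal -1; root [..XO/.XO./..XO] d6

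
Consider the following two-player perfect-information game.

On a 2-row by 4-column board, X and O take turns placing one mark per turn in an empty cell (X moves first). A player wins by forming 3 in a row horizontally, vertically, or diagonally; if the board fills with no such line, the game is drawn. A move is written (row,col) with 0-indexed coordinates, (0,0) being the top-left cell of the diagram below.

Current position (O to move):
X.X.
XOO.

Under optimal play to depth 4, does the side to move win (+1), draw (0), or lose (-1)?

[X.X./XOO.] O move#1: (0,1):+0/XOX./XOO., (0,3):-1/X.XO/XOO., (1,3):+1/X.X./XOOO*
[X.X./XOOO] end (terminal -1, X#2); searched X.X./XOO. to 4

value(X.X./XOO., O) = +1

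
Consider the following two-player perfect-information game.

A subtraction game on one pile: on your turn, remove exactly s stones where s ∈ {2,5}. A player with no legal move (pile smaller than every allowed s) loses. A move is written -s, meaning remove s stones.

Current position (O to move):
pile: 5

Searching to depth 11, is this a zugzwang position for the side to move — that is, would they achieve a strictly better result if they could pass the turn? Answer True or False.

zugzwang(5, O) = False

[5] O move#1: -2:-1/3, -5:+1/0*
[0] end (terminal -1, X#2); searched 5 to 11
suppose O passes — search the same position with X to move:
pass> [5] X move#1: -2:-1/3, -5:+1/0*
pass> [0] end (terminal -1, O#2); searched 5 to 11
for O: play +1, pass -1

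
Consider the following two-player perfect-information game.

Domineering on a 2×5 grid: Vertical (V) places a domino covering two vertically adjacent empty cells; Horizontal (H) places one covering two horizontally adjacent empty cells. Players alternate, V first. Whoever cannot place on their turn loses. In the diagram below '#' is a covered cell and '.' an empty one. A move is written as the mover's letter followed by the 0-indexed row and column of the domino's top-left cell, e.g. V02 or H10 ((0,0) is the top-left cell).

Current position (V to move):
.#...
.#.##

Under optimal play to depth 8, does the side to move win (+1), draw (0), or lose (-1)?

value(.#.../.#.##, V) = +1

ply 1, V at .#.../.#.## | V00=-1→##.../##.##; V02=+1→.##../.####*
ply 2, H at .##../.#### | H03=-1→.####/.####*
ply 3, V at .####/.#### | V00=+1→#####/#####*
ply 4: #####/##### is terminal -1 (H); from .#.../.#.## depth 8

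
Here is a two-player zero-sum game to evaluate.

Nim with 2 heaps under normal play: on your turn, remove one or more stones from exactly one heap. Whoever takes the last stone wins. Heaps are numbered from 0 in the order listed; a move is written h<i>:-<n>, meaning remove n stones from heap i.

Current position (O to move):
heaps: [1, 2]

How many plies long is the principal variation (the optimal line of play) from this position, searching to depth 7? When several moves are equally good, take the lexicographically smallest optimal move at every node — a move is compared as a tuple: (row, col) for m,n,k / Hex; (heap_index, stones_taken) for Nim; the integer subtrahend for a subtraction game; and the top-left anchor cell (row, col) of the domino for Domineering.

PV length from [(1,2)]: 3 plies

[(1,2)] O move#1: h0:-1:-1/(0,2), h1:-1:+1/(1,1)*, h1:-2:-1/(1,0)
[(1,1)] X move#2: h0:-1:-1/(0,1)*, h1:-1:-1/(1,0)
[(0,1)] O move#3: h1:-1:+1/(0,0)*
[(0,0)] end (terminal -1, X#4); searched (1,2) to 7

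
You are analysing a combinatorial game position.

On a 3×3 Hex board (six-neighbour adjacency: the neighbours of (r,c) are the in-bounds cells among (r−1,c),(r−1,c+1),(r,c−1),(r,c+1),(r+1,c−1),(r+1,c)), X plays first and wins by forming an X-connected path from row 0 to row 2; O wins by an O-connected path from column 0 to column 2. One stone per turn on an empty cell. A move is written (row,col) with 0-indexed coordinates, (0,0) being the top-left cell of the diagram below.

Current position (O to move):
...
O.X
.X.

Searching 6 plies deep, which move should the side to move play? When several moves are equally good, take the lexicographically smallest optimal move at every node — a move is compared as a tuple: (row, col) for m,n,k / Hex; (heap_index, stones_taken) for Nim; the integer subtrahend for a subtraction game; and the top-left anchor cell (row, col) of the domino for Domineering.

O's best at [.../O.X/.X.]: (0,2)

ply 1, O at .../O.X/.X. | (0,0)=-1→O../O.X/.X.; (0,1)=-1→.O./O.X/.X.; (0,2)=+1→..O/O.X/.X.*; (1,1)=-1→.../OOX/.X.; (2,0)=-1→.../O.X/OX.; (2,2)=-1→.../O.X/.XO
ply 2, X at ..O/O.X/.X. | (0,0)=-1→X.O/O.X/.X.*; (0,1)=-1→.XO/O.X/.X.; (1,1)=-1→..O/OXX/.X.; (2,0)=-1→..O/O.X/XX.; (2,2)=-1→..O/O.X/.XX
ply 3, O at X.O/O.X/.X. | (0,1)=+1→XOO/O.X/.X.*; (1,1)=+1→X.O/OOX/.X.; (2,0)=+1→X.O/O.X/OX.; (2,2)=+1→X.O/O.X/.XO
ply 4: XOO/O.X/.X. is terminal -1 (X); from .../O.X/.X. depth 6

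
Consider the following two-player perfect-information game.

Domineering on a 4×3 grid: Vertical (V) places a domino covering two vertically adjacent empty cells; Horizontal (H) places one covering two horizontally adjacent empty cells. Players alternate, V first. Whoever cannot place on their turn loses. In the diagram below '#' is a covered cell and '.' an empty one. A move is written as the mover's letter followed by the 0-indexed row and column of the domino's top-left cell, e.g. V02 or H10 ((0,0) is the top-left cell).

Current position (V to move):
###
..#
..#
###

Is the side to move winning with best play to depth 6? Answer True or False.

V winning at [###/..#/..#/###]: True

p1 V@[###/..#/..#/###]: V10[###/#.#/#.#/###]+1* V11[###/.##/.##/###]+1
p2 H@[###/#.#/#.#/###] terminal -1; root [###/..#/..#/###] d6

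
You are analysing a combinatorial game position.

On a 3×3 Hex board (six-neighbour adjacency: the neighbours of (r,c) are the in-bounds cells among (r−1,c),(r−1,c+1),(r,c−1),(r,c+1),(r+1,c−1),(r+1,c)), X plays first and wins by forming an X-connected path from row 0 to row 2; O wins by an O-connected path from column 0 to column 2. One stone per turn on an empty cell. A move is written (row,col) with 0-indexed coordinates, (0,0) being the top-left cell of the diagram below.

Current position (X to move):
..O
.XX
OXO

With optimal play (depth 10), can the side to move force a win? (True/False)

X winning at [..O/.XX/OXO]: True

[..O/.XX/OXO] X move#1: (0,0):+1/X.O/.XX/OXO*, (0,1):+1/.XO/.XX/OXO, (1,0):+1/..O/XXX/OXO
[X.O/.XX/OXO] O move#2: (0,1):-1/XOO/.XX/OXO*, (1,0):-1/X.O/OXX/OXO
[XOO/.XX/OXO] X move#3: (1,0):+1/XOO/XXX/OXO*
[XOO/XXX/OXO] end (terminal -1, O#4); searched ..O/.XX/OXO to 10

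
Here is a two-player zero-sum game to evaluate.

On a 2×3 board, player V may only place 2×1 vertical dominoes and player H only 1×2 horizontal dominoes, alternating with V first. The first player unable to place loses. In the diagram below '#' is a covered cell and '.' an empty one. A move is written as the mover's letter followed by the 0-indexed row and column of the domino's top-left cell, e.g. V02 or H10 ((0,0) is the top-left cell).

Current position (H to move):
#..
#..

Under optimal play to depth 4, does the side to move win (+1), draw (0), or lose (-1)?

[#../#..] H move#1: H01:+1/###/#..*, H11:+1/#../###
[###/#..] end (terminal -1, V#2); searched #../#.. to 4

value(#../#.., H) = +1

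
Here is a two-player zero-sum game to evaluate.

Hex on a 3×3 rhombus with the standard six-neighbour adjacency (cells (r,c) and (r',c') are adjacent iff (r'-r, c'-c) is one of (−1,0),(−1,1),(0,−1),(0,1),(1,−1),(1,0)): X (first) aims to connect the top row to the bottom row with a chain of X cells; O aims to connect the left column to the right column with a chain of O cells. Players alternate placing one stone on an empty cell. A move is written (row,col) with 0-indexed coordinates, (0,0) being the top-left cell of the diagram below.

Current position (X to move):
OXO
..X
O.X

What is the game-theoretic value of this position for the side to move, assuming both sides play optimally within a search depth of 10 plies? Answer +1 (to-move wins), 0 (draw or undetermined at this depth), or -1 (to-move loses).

ply 1, X at OXO/..X/O.X | (1,0)=-1→OXO/X.X/O.X; (1,1)=+1→OXO/.XX/O.X*; (2,1)=-1→OXO/..X/OXX
ply 2: OXO/.XX/O.X is terminal -1 (O); from OXO/..X/O.X depth 10

value(OXO/..X/O.X, X) = +1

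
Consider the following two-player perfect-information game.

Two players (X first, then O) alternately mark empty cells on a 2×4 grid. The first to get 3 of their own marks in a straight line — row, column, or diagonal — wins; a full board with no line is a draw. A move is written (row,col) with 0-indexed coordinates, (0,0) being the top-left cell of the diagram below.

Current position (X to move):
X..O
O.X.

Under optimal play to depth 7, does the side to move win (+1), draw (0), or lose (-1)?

[X..O/O.X.] X move#1: (0,1):+0/XX.O/O.X.*, (0,2):+0/X.XO/O.X., (1,1):+0/X..O/OXX., (1,3):+0/X..O/O.XX
[XX.O/O.X.] O move#2: (0,2):+0/XXOO/O.X.*, (1,1):-1/XX.O/OOX., (1,3):-1/XX.O/O.XO
[XXOO/O.X.] X move#3: (1,1):+0/XXOO/OXX.*, (1,3):+0/XXOO/O.XX
[XXOO/OXX.] O move#4: (1,3):+0/XXOO/OXXO*
[XXOO/OXXO] end (terminal +0, X#5); searched X..O/O.X. to 7

value(X..O/O.X., X) = 0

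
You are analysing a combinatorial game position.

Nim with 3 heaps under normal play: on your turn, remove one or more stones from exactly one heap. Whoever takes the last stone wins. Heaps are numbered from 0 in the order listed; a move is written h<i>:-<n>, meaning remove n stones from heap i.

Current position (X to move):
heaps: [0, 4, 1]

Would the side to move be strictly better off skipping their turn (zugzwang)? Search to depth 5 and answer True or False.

zugzwang((0,4,1), X) = False

p1 X@[(0,4,1)]: h1:-1[(0,3,1)]-1 h1:-2[(0,2,1)]-1 h1:-3[(0,1,1)]+1* h1:-4[(0,0,1)]-1 h2:-1[(0,4,0)]-1
p2 O@[(0,1,1)]: h1:-1[(0,0,1)]-1* h2:-1[(0,1,0)]-1
p3 X@[(0,0,1)]: h2:-1[(0,0,0)]+1*
p4 O@[(0,0,0)] terminal -1; root [(0,4,1)] d5
if X skipped the turn, O would face:
~ p1 O@[(0,4,1)]: h1:-1[(0,3,1)]-1 h1:-2[(0,2,1)]-1 h1:-3[(0,1,1)]+1* h1:-4[(0,0,1)]-1 h2:-1[(0,4,0)]-1
~ p2 X@[(0,1,1)]: h1:-1[(0,0,1)]-1* h2:-1[(0,1,0)]-1
~ p3 O@[(0,0,1)]: h2:-1[(0,0,0)]+1*
~ p4 X@[(0,0,0)] terminal -1; root [(0,4,1)] d5
compare (X): move=+1 vs pass=-1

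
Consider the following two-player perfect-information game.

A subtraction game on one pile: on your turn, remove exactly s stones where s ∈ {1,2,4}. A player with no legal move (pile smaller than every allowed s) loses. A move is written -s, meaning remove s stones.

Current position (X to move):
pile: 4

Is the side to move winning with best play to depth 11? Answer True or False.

X winning at [4]: True

p1 X@[4]: -1[3]+1* -2[2]-1 -4[0]+1
p2 O@[3]: -1[2]-1* -2[1]-1
p3 X@[2]: -1[1]-1 -2[0]+1*
p4 O@[0] terminal -1; root [4] d11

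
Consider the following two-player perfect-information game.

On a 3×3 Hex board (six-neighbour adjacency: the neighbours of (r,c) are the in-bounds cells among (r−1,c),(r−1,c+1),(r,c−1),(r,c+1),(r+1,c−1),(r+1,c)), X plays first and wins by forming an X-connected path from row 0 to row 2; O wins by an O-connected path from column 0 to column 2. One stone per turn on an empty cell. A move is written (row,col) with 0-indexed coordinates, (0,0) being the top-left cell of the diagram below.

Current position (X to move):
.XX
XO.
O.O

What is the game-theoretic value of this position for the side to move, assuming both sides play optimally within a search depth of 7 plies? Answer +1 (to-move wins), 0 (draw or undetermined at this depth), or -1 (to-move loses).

value(.XX/XO./O.O, X) = -1

p1 X@[.XX/XO./O.O]: (0,0)[XXX/XO./O.O]-1* (1,2)[.XX/XOX/O.O]-1 (2,1)[.XX/XO./OXO]-1
p2 O@[XXX/XO./O.O]: (1,2)[XXX/XOO/O.O]+1* (2,1)[XXX/XO./OOO]+1
p3 X@[XXX/XOO/O.O] terminal -1; root [.XX/XO./O.O] d7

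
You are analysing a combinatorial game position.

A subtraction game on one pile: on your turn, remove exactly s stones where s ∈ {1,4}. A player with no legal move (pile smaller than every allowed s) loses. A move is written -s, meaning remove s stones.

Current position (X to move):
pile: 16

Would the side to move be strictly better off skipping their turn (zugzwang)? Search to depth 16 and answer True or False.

p1 X@[16]: -1[15]+1* -4[12]+1
p2 O@[15]: -1[14]-1* -4[11]-1
p3 X@[14]: -1[13]-1 -4[10]+1*
p4 O@[10]: -1[9]-1* -4[6]-1
p5 X@[9]: -1[8]-1 -4[5]+1*
p6 O@[5]: -1[4]-1* -4[1]-1
p7 X@[4]: -1[3]-1 -4[0]+1*
p8 O@[0] terminal -1; root [16] d16
suppose X passes — search the same position with O to move:
pass> p1 O@[16]: -1[15]+1* -4[12]+1
pass> p2 X@[15]: -1[14]-1* -4[11]-1
pass> p3 O@[14]: -1[13]-1 -4[10]+1*
pass> p4 X@[10]: -1[9]-1* -4[6]-1
pass> p5 O@[9]: -1[8]-1 -4[5]+1*
pass> p6 X@[5]: -1[4]-1* -4[1]-1
pass> p7 O@[4]: -1[3]-1 -4[0]+1*
pass> p8 X@[0] terminal -1; root [16] d16
for X: play +1, pass -1

zugzwang(16, X) = False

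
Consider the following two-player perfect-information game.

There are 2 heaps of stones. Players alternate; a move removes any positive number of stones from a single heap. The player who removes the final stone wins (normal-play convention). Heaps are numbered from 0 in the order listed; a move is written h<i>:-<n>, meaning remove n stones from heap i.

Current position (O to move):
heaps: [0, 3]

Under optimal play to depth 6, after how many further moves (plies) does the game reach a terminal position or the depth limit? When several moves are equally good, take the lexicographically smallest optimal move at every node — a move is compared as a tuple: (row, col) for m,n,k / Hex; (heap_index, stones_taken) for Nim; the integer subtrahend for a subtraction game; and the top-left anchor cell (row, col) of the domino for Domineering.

PV length from [(0,3)]: 1 ply

[(0,3)] O move#1: h1:-1:-1/(0,2), h1:-2:-1/(0,1), h1:-3:+1/(0,0)*
[(0,0)] end (terminal -1, X#2); searched (0,3) to 6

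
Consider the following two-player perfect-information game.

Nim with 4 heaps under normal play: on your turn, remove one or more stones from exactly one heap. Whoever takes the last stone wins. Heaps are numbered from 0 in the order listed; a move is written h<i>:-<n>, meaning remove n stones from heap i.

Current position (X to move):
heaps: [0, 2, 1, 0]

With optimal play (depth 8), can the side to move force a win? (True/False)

X winning at [(0,2,1,0)]: True

p1 X@[(0,2,1,0)]: h1:-1[(0,1,1,0)]+1* h1:-2[(0,0,1,0)]-1 h2:-1[(0,2,0,0)]-1
p2 O@[(0,1,1,0)]: h1:-1[(0,0,1,0)]-1* h2:-1[(0,1,0,0)]-1
p3 X@[(0,0,1,0)]: h2:-1[(0,0,0,0)]+1*
p4 O@[(0,0,0,0)] terminal -1; root [(0,2,1,0)] d8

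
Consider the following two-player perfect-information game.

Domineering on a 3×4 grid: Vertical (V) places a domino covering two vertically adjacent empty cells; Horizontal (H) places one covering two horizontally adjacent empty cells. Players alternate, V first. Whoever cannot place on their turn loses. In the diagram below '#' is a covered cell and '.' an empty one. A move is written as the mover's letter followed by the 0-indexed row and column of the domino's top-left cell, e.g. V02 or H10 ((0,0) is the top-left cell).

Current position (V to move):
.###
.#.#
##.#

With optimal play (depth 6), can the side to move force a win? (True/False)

V winning at [.###/.#.#/##.#]: True

ply 1, V at .###/.#.#/##.# | V00=+1→####/##.#/##.#*; V12=+1→.###/.###/####
ply 2: ####/##.#/##.# is terminal -1 (H); from .###/.#.#/##.# depth 6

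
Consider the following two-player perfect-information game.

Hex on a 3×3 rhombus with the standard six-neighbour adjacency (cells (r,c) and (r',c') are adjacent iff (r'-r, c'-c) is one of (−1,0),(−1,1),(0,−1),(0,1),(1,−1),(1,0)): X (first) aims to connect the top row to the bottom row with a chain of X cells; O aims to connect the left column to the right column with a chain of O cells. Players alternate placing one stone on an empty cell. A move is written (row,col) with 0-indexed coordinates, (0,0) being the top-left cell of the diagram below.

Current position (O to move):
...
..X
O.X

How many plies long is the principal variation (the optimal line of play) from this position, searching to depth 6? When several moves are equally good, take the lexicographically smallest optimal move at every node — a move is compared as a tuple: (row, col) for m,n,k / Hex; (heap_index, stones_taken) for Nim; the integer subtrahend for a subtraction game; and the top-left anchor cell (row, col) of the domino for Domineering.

PV length from [.../..X/O.X]: 5 plies

p1 O@[.../..X/O.X]: (0,0)[O../..X/O.X]-1 (0,1)[.O./..X/O.X]-1 (0,2)[..O/..X/O.X]+1* (1,0)[.../O.X/O.X]-1 (1,1)[.../.OX/O.X]-1 (2,1)[.../..X/OOX]-1
p2 X@[..O/..X/O.X]: (0,0)[X.O/..X/O.X]-1* (0,1)[.XO/..X/O.X]-1 (1,0)[..O/X.X/O.X]-1 (1,1)[..O/.XX/O.X]-1 (2,1)[..O/..X/OXX]-1
p3 O@[X.O/..X/O.X]: (0,1)[XOO/..X/O.X]+1* (1,0)[X.O/O.X/O.X]+1 (1,1)[X.O/.OX/O.X]+1 (2,1)[X.O/..X/OOX]-1
p4 X@[XOO/..X/O.X]: (1,0)[XOO/X.X/O.X]-1* (1,1)[XOO/.XX/O.X]-1 (2,1)[XOO/..X/OXX]-1
p5 O@[XOO/X.X/O.X]: (1,1)[XOO/XOX/O.X]+1* (2,1)[XOO/X.X/OOX]-1
p6 X@[XOO/XOX/O.X] terminal -1; root [.../..X/O.X] d6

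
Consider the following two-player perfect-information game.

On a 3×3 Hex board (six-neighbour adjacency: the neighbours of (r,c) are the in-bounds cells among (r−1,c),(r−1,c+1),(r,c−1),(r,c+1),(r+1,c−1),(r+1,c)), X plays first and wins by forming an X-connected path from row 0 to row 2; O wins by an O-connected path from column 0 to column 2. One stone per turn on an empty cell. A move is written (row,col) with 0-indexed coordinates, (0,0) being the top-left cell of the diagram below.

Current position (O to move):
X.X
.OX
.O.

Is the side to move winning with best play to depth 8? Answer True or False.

O winning at [X.X/.OX/.O.]: True

[X.X/.OX/.O.] O move#1: (0,1):-1/XOX/.OX/.O., (1,0):-1/X.X/OOX/.O., (2,0):-1/X.X/.OX/OO., (2,2):+1/X.X/.OX/.OO*
[X.X/.OX/.OO] X move#2: (0,1):-1/XXX/.OX/.OO*, (1,0):-1/X.X/XOX/.OO, (2,0):-1/X.X/.OX/XOO
[XXX/.OX/.OO] O move#3: (1,0):+1/XXX/OOX/.OO*, (2,0):+1/XXX/.OX/OOO
[XXX/OOX/.OO] end (terminal -1, X#4); searched X.X/.OX/.O. to 8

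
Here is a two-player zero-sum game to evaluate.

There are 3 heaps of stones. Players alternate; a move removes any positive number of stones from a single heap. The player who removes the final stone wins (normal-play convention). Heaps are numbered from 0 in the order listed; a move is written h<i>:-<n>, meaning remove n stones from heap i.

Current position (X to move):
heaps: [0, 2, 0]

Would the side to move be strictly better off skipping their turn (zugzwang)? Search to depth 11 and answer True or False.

[(0,2,0)] X move#1: h1:-1:-1/(0,1,0), h1:-2:+1/(0,0,0)*
[(0,0,0)] end (terminal -1, O#2); searched (0,2,0) to 11
suppose X passes — search the same position with O to move:
pass> [(0,2,0)] O move#1: h1:-1:-1/(0,1,0), h1:-2:+1/(0,0,0)*
pass> [(0,0,0)] end (terminal -1, X#2); searched (0,2,0) to 11
for X: play +1, pass -1

zugzwang((0,2,0), X) = False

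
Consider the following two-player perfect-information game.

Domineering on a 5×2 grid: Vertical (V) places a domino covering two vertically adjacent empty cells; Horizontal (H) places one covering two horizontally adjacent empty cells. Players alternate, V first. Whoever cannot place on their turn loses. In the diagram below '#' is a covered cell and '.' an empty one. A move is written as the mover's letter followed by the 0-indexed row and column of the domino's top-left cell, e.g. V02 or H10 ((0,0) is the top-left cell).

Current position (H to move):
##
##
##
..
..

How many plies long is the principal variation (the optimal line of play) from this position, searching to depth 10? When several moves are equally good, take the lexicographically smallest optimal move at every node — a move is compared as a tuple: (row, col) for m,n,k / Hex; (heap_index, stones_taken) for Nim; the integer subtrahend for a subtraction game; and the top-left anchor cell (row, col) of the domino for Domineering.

[##/##/##/../..] H move#1: H30:+1/##/##/##/##/..*, H40:+1/##/##/##/../##
[##/##/##/##/..] end (terminal -1, V#2); searched ##/##/##/../.. to 10

PV length from [##/##/##/../..]: 1 ply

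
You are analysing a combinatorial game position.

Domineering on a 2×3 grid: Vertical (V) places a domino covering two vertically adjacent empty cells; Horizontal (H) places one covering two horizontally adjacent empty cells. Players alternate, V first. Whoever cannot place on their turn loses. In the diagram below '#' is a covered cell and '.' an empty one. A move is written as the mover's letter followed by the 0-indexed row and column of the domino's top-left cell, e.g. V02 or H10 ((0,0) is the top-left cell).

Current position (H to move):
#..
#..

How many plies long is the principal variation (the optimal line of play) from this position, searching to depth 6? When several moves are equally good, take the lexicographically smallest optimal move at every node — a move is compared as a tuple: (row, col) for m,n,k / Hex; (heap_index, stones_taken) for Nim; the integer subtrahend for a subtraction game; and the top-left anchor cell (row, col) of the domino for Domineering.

p1 H@[#../#..]: H01[###/#..]+1* H11[#../###]+1
p2 V@[###/#..] terminal -1; root [#../#..] d6

PV length from [#../#..]: 1 ply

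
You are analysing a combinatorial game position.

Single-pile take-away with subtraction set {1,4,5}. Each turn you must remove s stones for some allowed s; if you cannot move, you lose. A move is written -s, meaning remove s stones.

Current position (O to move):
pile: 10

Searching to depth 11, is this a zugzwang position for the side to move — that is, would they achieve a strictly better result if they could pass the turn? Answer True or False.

zugzwang(10, O) = True

p1 O@[10]: -1[9]-1* -4[6]-1 -5[5]-1
p2 X@[9]: -1[8]+1* -4[5]-1 -5[4]-1
p3 O@[8]: -1[7]-1* -4[4]-1 -5[3]-1
p4 X@[7]: -1[6]-1 -4[3]-1 -5[2]+1*
p5 O@[2]: -1[1]-1*
p6 X@[1]: -1[0]+1*
p7 O@[0] terminal -1; root [10] d11
suppose O passes — search the same position with X to move:
pass> p1 X@[10]: -1[9]-1* -4[6]-1 -5[5]-1
pass> p2 O@[9]: -1[8]+1* -4[5]-1 -5[4]-1
pass> p3 X@[8]: -1[7]-1* -4[4]-1 -5[3]-1
pass> p4 O@[7]: -1[6]-1 -4[3]-1 -5[2]+1*
pass> p5 X@[2]: -1[1]-1*
pass> p6 O@[1]: -1[0]+1*
pass> p7 X@[0] terminal -1; root [10] d11
for O: play -1, pass +1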